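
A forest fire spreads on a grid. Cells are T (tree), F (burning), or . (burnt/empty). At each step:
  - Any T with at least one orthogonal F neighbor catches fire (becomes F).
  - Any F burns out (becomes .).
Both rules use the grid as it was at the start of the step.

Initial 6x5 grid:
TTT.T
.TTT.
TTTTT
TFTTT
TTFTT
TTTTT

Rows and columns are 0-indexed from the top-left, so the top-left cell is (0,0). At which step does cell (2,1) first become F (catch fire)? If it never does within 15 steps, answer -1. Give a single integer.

Step 1: cell (2,1)='F' (+6 fires, +2 burnt)
  -> target ignites at step 1
Step 2: cell (2,1)='.' (+8 fires, +6 burnt)
Step 3: cell (2,1)='.' (+6 fires, +8 burnt)
Step 4: cell (2,1)='.' (+4 fires, +6 burnt)
Step 5: cell (2,1)='.' (+0 fires, +4 burnt)
  fire out at step 5

1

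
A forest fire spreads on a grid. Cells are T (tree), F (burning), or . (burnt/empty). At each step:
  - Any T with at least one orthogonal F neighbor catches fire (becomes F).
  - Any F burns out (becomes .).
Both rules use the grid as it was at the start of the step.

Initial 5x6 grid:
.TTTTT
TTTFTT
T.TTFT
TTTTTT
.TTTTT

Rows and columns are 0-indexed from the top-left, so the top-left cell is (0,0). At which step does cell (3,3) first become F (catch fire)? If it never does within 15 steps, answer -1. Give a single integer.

Step 1: cell (3,3)='T' (+6 fires, +2 burnt)
Step 2: cell (3,3)='F' (+8 fires, +6 burnt)
  -> target ignites at step 2
Step 3: cell (3,3)='.' (+6 fires, +8 burnt)
Step 4: cell (3,3)='.' (+3 fires, +6 burnt)
Step 5: cell (3,3)='.' (+2 fires, +3 burnt)
Step 6: cell (3,3)='.' (+0 fires, +2 burnt)
  fire out at step 6

2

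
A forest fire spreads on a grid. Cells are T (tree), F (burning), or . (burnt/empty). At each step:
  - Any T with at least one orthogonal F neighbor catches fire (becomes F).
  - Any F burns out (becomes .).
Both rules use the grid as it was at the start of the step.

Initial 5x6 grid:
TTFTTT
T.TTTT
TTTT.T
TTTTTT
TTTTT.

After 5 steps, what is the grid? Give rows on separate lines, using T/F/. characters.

Step 1: 3 trees catch fire, 1 burn out
  TF.FTT
  T.FTTT
  TTTT.T
  TTTTTT
  TTTTT.
Step 2: 4 trees catch fire, 3 burn out
  F...FT
  T..FTT
  TTFT.T
  TTTTTT
  TTTTT.
Step 3: 6 trees catch fire, 4 burn out
  .....F
  F...FT
  TF.F.T
  TTFTTT
  TTTTT.
Step 4: 5 trees catch fire, 6 burn out
  ......
  .....F
  F....T
  TF.FTT
  TTFTT.
Step 5: 5 trees catch fire, 5 burn out
  ......
  ......
  .....F
  F...FT
  TF.FT.

......
......
.....F
F...FT
TF.FT.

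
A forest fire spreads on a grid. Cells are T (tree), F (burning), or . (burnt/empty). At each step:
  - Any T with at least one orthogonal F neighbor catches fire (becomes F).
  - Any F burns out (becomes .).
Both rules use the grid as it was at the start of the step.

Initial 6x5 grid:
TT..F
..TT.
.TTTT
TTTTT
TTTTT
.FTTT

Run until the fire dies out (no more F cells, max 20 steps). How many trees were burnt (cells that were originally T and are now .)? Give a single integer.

Step 1: +2 fires, +2 burnt (F count now 2)
Step 2: +4 fires, +2 burnt (F count now 4)
Step 3: +5 fires, +4 burnt (F count now 5)
Step 4: +3 fires, +5 burnt (F count now 3)
Step 5: +3 fires, +3 burnt (F count now 3)
Step 6: +2 fires, +3 burnt (F count now 2)
Step 7: +0 fires, +2 burnt (F count now 0)
Fire out after step 7
Initially T: 21, now '.': 28
Total burnt (originally-T cells now '.'): 19

Answer: 19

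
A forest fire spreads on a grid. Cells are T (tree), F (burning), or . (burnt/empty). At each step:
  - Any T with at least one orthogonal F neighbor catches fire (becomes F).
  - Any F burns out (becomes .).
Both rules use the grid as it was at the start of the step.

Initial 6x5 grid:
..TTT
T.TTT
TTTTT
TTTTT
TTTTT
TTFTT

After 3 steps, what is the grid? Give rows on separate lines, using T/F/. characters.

Step 1: 3 trees catch fire, 1 burn out
  ..TTT
  T.TTT
  TTTTT
  TTTTT
  TTFTT
  TF.FT
Step 2: 5 trees catch fire, 3 burn out
  ..TTT
  T.TTT
  TTTTT
  TTFTT
  TF.FT
  F...F
Step 3: 5 trees catch fire, 5 burn out
  ..TTT
  T.TTT
  TTFTT
  TF.FT
  F...F
  .....

..TTT
T.TTT
TTFTT
TF.FT
F...F
.....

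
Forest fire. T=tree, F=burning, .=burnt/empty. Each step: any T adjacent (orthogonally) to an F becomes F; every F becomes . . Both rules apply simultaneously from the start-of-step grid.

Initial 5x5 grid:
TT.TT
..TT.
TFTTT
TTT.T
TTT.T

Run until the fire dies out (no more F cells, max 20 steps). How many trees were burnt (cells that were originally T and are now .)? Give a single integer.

Answer: 16

Derivation:
Step 1: +3 fires, +1 burnt (F count now 3)
Step 2: +5 fires, +3 burnt (F count now 5)
Step 3: +4 fires, +5 burnt (F count now 4)
Step 4: +2 fires, +4 burnt (F count now 2)
Step 5: +2 fires, +2 burnt (F count now 2)
Step 6: +0 fires, +2 burnt (F count now 0)
Fire out after step 6
Initially T: 18, now '.': 23
Total burnt (originally-T cells now '.'): 16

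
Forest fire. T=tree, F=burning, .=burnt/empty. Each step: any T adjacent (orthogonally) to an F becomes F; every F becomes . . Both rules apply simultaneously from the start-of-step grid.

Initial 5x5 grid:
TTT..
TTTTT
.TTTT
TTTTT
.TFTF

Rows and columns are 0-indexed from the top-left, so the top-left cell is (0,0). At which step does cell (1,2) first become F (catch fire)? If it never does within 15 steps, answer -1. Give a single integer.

Step 1: cell (1,2)='T' (+4 fires, +2 burnt)
Step 2: cell (1,2)='T' (+4 fires, +4 burnt)
Step 3: cell (1,2)='F' (+5 fires, +4 burnt)
  -> target ignites at step 3
Step 4: cell (1,2)='.' (+3 fires, +5 burnt)
Step 5: cell (1,2)='.' (+2 fires, +3 burnt)
Step 6: cell (1,2)='.' (+1 fires, +2 burnt)
Step 7: cell (1,2)='.' (+0 fires, +1 burnt)
  fire out at step 7

3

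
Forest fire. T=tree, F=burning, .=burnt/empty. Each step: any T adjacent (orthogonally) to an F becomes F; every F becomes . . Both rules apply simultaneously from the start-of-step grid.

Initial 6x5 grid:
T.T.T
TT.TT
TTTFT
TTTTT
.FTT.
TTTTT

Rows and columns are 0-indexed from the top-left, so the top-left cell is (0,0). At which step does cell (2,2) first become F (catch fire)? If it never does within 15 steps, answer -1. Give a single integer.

Step 1: cell (2,2)='F' (+7 fires, +2 burnt)
  -> target ignites at step 1
Step 2: cell (2,2)='.' (+8 fires, +7 burnt)
Step 3: cell (2,2)='.' (+4 fires, +8 burnt)
Step 4: cell (2,2)='.' (+2 fires, +4 burnt)
Step 5: cell (2,2)='.' (+1 fires, +2 burnt)
Step 6: cell (2,2)='.' (+0 fires, +1 burnt)
  fire out at step 6

1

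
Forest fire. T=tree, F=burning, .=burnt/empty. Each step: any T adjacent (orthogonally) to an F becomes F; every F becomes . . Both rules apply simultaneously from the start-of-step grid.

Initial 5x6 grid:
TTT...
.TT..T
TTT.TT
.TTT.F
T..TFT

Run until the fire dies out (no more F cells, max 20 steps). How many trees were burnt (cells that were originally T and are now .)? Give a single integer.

Answer: 16

Derivation:
Step 1: +3 fires, +2 burnt (F count now 3)
Step 2: +3 fires, +3 burnt (F count now 3)
Step 3: +1 fires, +3 burnt (F count now 1)
Step 4: +2 fires, +1 burnt (F count now 2)
Step 5: +2 fires, +2 burnt (F count now 2)
Step 6: +3 fires, +2 burnt (F count now 3)
Step 7: +1 fires, +3 burnt (F count now 1)
Step 8: +1 fires, +1 burnt (F count now 1)
Step 9: +0 fires, +1 burnt (F count now 0)
Fire out after step 9
Initially T: 17, now '.': 29
Total burnt (originally-T cells now '.'): 16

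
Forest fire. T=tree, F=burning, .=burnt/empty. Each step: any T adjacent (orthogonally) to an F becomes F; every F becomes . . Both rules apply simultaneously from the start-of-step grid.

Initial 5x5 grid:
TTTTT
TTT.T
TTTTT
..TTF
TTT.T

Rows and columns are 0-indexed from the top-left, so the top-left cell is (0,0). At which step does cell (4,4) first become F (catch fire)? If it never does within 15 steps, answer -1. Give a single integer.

Step 1: cell (4,4)='F' (+3 fires, +1 burnt)
  -> target ignites at step 1
Step 2: cell (4,4)='.' (+3 fires, +3 burnt)
Step 3: cell (4,4)='.' (+3 fires, +3 burnt)
Step 4: cell (4,4)='.' (+4 fires, +3 burnt)
Step 5: cell (4,4)='.' (+4 fires, +4 burnt)
Step 6: cell (4,4)='.' (+2 fires, +4 burnt)
Step 7: cell (4,4)='.' (+1 fires, +2 burnt)
Step 8: cell (4,4)='.' (+0 fires, +1 burnt)
  fire out at step 8

1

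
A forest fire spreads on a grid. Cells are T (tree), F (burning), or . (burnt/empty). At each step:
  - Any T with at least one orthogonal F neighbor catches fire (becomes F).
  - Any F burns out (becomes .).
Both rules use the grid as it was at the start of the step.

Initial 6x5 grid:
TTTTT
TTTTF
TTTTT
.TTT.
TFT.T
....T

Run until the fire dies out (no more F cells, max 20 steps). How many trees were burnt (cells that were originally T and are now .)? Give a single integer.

Step 1: +6 fires, +2 burnt (F count now 6)
Step 2: +5 fires, +6 burnt (F count now 5)
Step 3: +5 fires, +5 burnt (F count now 5)
Step 4: +2 fires, +5 burnt (F count now 2)
Step 5: +1 fires, +2 burnt (F count now 1)
Step 6: +0 fires, +1 burnt (F count now 0)
Fire out after step 6
Initially T: 21, now '.': 28
Total burnt (originally-T cells now '.'): 19

Answer: 19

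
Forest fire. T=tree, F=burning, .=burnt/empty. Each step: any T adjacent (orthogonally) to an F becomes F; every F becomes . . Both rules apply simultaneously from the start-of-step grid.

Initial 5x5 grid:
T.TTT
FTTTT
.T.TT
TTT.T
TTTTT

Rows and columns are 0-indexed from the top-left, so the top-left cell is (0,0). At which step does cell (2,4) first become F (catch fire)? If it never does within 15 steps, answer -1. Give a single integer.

Step 1: cell (2,4)='T' (+2 fires, +1 burnt)
Step 2: cell (2,4)='T' (+2 fires, +2 burnt)
Step 3: cell (2,4)='T' (+3 fires, +2 burnt)
Step 4: cell (2,4)='T' (+6 fires, +3 burnt)
Step 5: cell (2,4)='F' (+4 fires, +6 burnt)
  -> target ignites at step 5
Step 6: cell (2,4)='.' (+2 fires, +4 burnt)
Step 7: cell (2,4)='.' (+1 fires, +2 burnt)
Step 8: cell (2,4)='.' (+0 fires, +1 burnt)
  fire out at step 8

5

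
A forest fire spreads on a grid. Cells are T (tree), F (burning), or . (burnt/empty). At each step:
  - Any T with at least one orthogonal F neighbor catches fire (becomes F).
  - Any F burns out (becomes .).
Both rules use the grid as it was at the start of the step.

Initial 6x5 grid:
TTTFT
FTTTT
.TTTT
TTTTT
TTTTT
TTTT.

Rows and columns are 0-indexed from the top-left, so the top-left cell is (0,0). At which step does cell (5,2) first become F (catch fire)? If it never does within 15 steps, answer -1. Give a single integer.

Step 1: cell (5,2)='T' (+5 fires, +2 burnt)
Step 2: cell (5,2)='T' (+5 fires, +5 burnt)
Step 3: cell (5,2)='T' (+4 fires, +5 burnt)
Step 4: cell (5,2)='T' (+5 fires, +4 burnt)
Step 5: cell (5,2)='T' (+5 fires, +5 burnt)
Step 6: cell (5,2)='F' (+2 fires, +5 burnt)
  -> target ignites at step 6
Step 7: cell (5,2)='.' (+0 fires, +2 burnt)
  fire out at step 7

6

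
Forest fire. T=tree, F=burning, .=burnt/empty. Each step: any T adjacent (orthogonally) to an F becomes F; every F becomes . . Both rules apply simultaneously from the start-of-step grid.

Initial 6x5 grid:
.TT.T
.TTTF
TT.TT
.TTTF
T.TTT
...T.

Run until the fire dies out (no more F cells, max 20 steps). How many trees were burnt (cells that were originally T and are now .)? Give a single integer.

Step 1: +5 fires, +2 burnt (F count now 5)
Step 2: +4 fires, +5 burnt (F count now 4)
Step 3: +5 fires, +4 burnt (F count now 5)
Step 4: +2 fires, +5 burnt (F count now 2)
Step 5: +1 fires, +2 burnt (F count now 1)
Step 6: +0 fires, +1 burnt (F count now 0)
Fire out after step 6
Initially T: 18, now '.': 29
Total burnt (originally-T cells now '.'): 17

Answer: 17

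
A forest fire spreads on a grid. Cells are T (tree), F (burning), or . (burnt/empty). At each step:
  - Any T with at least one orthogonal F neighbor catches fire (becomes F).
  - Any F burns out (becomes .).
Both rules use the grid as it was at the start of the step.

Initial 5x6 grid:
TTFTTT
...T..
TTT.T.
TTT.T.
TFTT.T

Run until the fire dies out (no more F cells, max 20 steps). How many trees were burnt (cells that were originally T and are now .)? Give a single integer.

Answer: 15

Derivation:
Step 1: +5 fires, +2 burnt (F count now 5)
Step 2: +7 fires, +5 burnt (F count now 7)
Step 3: +3 fires, +7 burnt (F count now 3)
Step 4: +0 fires, +3 burnt (F count now 0)
Fire out after step 4
Initially T: 18, now '.': 27
Total burnt (originally-T cells now '.'): 15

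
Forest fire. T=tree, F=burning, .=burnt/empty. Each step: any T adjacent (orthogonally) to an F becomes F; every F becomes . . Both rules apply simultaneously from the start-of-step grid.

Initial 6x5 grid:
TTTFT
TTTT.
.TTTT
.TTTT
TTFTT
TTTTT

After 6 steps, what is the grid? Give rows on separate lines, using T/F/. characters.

Step 1: 7 trees catch fire, 2 burn out
  TTF.F
  TTTF.
  .TTTT
  .TFTT
  TF.FT
  TTFTT
Step 2: 10 trees catch fire, 7 burn out
  TF...
  TTF..
  .TFFT
  .F.FT
  F...F
  TF.FT
Step 3: 7 trees catch fire, 10 burn out
  F....
  TF...
  .F..F
  ....F
  .....
  F...F
Step 4: 1 trees catch fire, 7 burn out
  .....
  F....
  .....
  .....
  .....
  .....
Step 5: 0 trees catch fire, 1 burn out
  .....
  .....
  .....
  .....
  .....
  .....
Step 6: 0 trees catch fire, 0 burn out
  .....
  .....
  .....
  .....
  .....
  .....

.....
.....
.....
.....
.....
.....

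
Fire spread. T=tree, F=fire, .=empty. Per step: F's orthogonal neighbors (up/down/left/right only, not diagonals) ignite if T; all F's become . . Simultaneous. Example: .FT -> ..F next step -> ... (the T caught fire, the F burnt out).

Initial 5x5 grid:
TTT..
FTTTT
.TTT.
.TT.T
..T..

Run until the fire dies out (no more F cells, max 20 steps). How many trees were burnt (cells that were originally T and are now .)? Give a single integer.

Step 1: +2 fires, +1 burnt (F count now 2)
Step 2: +3 fires, +2 burnt (F count now 3)
Step 3: +4 fires, +3 burnt (F count now 4)
Step 4: +3 fires, +4 burnt (F count now 3)
Step 5: +1 fires, +3 burnt (F count now 1)
Step 6: +0 fires, +1 burnt (F count now 0)
Fire out after step 6
Initially T: 14, now '.': 24
Total burnt (originally-T cells now '.'): 13

Answer: 13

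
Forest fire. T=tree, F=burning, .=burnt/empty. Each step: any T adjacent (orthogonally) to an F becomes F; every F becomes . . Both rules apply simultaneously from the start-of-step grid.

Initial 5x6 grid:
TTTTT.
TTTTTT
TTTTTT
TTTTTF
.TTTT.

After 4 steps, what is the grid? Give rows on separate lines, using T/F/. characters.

Step 1: 2 trees catch fire, 1 burn out
  TTTTT.
  TTTTTT
  TTTTTF
  TTTTF.
  .TTTT.
Step 2: 4 trees catch fire, 2 burn out
  TTTTT.
  TTTTTF
  TTTTF.
  TTTF..
  .TTTF.
Step 3: 4 trees catch fire, 4 burn out
  TTTTT.
  TTTTF.
  TTTF..
  TTF...
  .TTF..
Step 4: 5 trees catch fire, 4 burn out
  TTTTF.
  TTTF..
  TTF...
  TF....
  .TF...

TTTTF.
TTTF..
TTF...
TF....
.TF...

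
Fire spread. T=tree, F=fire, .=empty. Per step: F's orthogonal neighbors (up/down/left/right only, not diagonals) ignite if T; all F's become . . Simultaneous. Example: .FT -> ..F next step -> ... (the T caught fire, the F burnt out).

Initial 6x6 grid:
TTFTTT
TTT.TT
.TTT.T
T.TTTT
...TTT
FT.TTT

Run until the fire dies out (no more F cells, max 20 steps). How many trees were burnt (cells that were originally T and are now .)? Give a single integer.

Answer: 25

Derivation:
Step 1: +4 fires, +2 burnt (F count now 4)
Step 2: +4 fires, +4 burnt (F count now 4)
Step 3: +6 fires, +4 burnt (F count now 6)
Step 4: +2 fires, +6 burnt (F count now 2)
Step 5: +3 fires, +2 burnt (F count now 3)
Step 6: +3 fires, +3 burnt (F count now 3)
Step 7: +2 fires, +3 burnt (F count now 2)
Step 8: +1 fires, +2 burnt (F count now 1)
Step 9: +0 fires, +1 burnt (F count now 0)
Fire out after step 9
Initially T: 26, now '.': 35
Total burnt (originally-T cells now '.'): 25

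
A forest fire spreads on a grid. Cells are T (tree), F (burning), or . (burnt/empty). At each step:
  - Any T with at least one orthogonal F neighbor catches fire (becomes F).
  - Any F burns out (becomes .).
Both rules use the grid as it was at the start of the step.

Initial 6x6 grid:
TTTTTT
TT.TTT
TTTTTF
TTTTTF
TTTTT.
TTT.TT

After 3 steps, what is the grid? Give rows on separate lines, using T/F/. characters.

Step 1: 3 trees catch fire, 2 burn out
  TTTTTT
  TT.TTF
  TTTTF.
  TTTTF.
  TTTTT.
  TTT.TT
Step 2: 5 trees catch fire, 3 burn out
  TTTTTF
  TT.TF.
  TTTF..
  TTTF..
  TTTTF.
  TTT.TT
Step 3: 6 trees catch fire, 5 burn out
  TTTTF.
  TT.F..
  TTF...
  TTF...
  TTTF..
  TTT.FT

TTTTF.
TT.F..
TTF...
TTF...
TTTF..
TTT.FT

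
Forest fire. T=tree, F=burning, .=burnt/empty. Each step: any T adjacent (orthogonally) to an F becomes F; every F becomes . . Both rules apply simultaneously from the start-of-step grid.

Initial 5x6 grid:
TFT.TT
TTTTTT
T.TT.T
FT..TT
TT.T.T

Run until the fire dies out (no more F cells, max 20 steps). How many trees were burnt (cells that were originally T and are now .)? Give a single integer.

Answer: 20

Derivation:
Step 1: +6 fires, +2 burnt (F count now 6)
Step 2: +3 fires, +6 burnt (F count now 3)
Step 3: +2 fires, +3 burnt (F count now 2)
Step 4: +2 fires, +2 burnt (F count now 2)
Step 5: +2 fires, +2 burnt (F count now 2)
Step 6: +2 fires, +2 burnt (F count now 2)
Step 7: +1 fires, +2 burnt (F count now 1)
Step 8: +2 fires, +1 burnt (F count now 2)
Step 9: +0 fires, +2 burnt (F count now 0)
Fire out after step 9
Initially T: 21, now '.': 29
Total burnt (originally-T cells now '.'): 20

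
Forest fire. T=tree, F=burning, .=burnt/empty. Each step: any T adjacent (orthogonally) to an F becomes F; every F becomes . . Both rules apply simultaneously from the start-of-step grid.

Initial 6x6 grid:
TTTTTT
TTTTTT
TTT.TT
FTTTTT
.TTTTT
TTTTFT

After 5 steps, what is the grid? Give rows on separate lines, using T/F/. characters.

Step 1: 5 trees catch fire, 2 burn out
  TTTTTT
  TTTTTT
  FTT.TT
  .FTTTT
  .TTTFT
  TTTF.F
Step 2: 8 trees catch fire, 5 burn out
  TTTTTT
  FTTTTT
  .FT.TT
  ..FTFT
  .FTF.F
  TTF...
Step 3: 8 trees catch fire, 8 burn out
  FTTTTT
  .FTTTT
  ..F.FT
  ...F.F
  ..F...
  TF....
Step 4: 5 trees catch fire, 8 burn out
  .FTTTT
  ..FTFT
  .....F
  ......
  ......
  F.....
Step 5: 4 trees catch fire, 5 burn out
  ..FTFT
  ...F.F
  ......
  ......
  ......
  ......

..FTFT
...F.F
......
......
......
......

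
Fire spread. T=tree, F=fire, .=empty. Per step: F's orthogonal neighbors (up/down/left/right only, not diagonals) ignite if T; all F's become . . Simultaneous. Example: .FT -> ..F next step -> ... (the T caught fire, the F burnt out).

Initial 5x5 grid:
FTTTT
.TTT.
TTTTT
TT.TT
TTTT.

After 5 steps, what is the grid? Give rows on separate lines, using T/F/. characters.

Step 1: 1 trees catch fire, 1 burn out
  .FTTT
  .TTT.
  TTTTT
  TT.TT
  TTTT.
Step 2: 2 trees catch fire, 1 burn out
  ..FTT
  .FTT.
  TTTTT
  TT.TT
  TTTT.
Step 3: 3 trees catch fire, 2 burn out
  ...FT
  ..FT.
  TFTTT
  TT.TT
  TTTT.
Step 4: 5 trees catch fire, 3 burn out
  ....F
  ...F.
  F.FTT
  TF.TT
  TTTT.
Step 5: 3 trees catch fire, 5 burn out
  .....
  .....
  ...FT
  F..TT
  TFTT.

.....
.....
...FT
F..TT
TFTT.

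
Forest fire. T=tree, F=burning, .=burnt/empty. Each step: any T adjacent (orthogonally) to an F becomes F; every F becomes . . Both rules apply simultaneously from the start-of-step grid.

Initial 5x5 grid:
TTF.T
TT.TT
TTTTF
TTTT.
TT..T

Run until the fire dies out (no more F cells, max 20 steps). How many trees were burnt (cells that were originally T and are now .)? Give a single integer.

Step 1: +3 fires, +2 burnt (F count now 3)
Step 2: +6 fires, +3 burnt (F count now 6)
Step 3: +3 fires, +6 burnt (F count now 3)
Step 4: +2 fires, +3 burnt (F count now 2)
Step 5: +2 fires, +2 burnt (F count now 2)
Step 6: +1 fires, +2 burnt (F count now 1)
Step 7: +0 fires, +1 burnt (F count now 0)
Fire out after step 7
Initially T: 18, now '.': 24
Total burnt (originally-T cells now '.'): 17

Answer: 17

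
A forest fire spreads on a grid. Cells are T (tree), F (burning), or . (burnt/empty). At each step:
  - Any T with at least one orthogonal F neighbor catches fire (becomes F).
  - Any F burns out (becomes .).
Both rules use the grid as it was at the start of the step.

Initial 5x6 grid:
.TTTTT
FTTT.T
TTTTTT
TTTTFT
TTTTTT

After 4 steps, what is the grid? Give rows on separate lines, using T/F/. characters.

Step 1: 6 trees catch fire, 2 burn out
  .TTTTT
  .FTT.T
  FTTTFT
  TTTF.F
  TTTTFT
Step 2: 9 trees catch fire, 6 burn out
  .FTTTT
  ..FT.T
  .FTF.F
  FTF...
  TTTF.F
Step 3: 7 trees catch fire, 9 burn out
  ..FTTT
  ...F.F
  ..F...
  .F....
  FTF...
Step 4: 3 trees catch fire, 7 burn out
  ...FTF
  ......
  ......
  ......
  .F....

...FTF
......
......
......
.F....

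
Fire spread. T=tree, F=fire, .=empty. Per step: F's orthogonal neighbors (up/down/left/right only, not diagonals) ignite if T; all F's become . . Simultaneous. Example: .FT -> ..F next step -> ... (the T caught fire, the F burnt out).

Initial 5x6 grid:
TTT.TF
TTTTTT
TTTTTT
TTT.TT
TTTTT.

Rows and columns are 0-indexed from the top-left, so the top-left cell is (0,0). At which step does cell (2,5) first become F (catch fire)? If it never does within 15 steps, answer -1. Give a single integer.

Step 1: cell (2,5)='T' (+2 fires, +1 burnt)
Step 2: cell (2,5)='F' (+2 fires, +2 burnt)
  -> target ignites at step 2
Step 3: cell (2,5)='.' (+3 fires, +2 burnt)
Step 4: cell (2,5)='.' (+3 fires, +3 burnt)
Step 5: cell (2,5)='.' (+4 fires, +3 burnt)
Step 6: cell (2,5)='.' (+5 fires, +4 burnt)
Step 7: cell (2,5)='.' (+4 fires, +5 burnt)
Step 8: cell (2,5)='.' (+2 fires, +4 burnt)
Step 9: cell (2,5)='.' (+1 fires, +2 burnt)
Step 10: cell (2,5)='.' (+0 fires, +1 burnt)
  fire out at step 10

2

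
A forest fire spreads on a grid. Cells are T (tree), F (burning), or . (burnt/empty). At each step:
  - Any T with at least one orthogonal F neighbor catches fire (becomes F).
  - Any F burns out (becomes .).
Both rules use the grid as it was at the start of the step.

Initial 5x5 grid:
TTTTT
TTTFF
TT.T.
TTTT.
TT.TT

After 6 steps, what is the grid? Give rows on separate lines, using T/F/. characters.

Step 1: 4 trees catch fire, 2 burn out
  TTTFF
  TTF..
  TT.F.
  TTTT.
  TT.TT
Step 2: 3 trees catch fire, 4 burn out
  TTF..
  TF...
  TT...
  TTTF.
  TT.TT
Step 3: 5 trees catch fire, 3 burn out
  TF...
  F....
  TF...
  TTF..
  TT.FT
Step 4: 4 trees catch fire, 5 burn out
  F....
  .....
  F....
  TF...
  TT..F
Step 5: 2 trees catch fire, 4 burn out
  .....
  .....
  .....
  F....
  TF...
Step 6: 1 trees catch fire, 2 burn out
  .....
  .....
  .....
  .....
  F....

.....
.....
.....
.....
F....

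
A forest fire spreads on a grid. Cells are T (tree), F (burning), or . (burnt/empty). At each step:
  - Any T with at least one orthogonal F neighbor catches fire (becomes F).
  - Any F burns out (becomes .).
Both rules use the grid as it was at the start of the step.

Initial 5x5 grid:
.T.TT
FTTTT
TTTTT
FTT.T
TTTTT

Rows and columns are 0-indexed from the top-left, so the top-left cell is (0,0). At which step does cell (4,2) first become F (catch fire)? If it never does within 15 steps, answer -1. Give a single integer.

Step 1: cell (4,2)='T' (+4 fires, +2 burnt)
Step 2: cell (4,2)='T' (+5 fires, +4 burnt)
Step 3: cell (4,2)='F' (+3 fires, +5 burnt)
  -> target ignites at step 3
Step 4: cell (4,2)='.' (+4 fires, +3 burnt)
Step 5: cell (4,2)='.' (+3 fires, +4 burnt)
Step 6: cell (4,2)='.' (+1 fires, +3 burnt)
Step 7: cell (4,2)='.' (+0 fires, +1 burnt)
  fire out at step 7

3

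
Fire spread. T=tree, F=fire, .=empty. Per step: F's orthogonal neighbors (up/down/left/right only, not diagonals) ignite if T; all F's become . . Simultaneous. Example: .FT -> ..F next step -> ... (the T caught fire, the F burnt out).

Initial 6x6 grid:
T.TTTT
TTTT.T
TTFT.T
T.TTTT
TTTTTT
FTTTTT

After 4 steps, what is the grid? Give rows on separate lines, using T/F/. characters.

Step 1: 6 trees catch fire, 2 burn out
  T.TTTT
  TTFT.T
  TF.F.T
  T.FTTT
  FTTTTT
  .FTTTT
Step 2: 9 trees catch fire, 6 burn out
  T.FTTT
  TF.F.T
  F....T
  F..FTT
  .FFTTT
  ..FTTT
Step 3: 5 trees catch fire, 9 burn out
  T..FTT
  F....T
  .....T
  ....FT
  ...FTT
  ...FTT
Step 4: 5 trees catch fire, 5 burn out
  F...FT
  .....T
  .....T
  .....F
  ....FT
  ....FT

F...FT
.....T
.....T
.....F
....FT
....FT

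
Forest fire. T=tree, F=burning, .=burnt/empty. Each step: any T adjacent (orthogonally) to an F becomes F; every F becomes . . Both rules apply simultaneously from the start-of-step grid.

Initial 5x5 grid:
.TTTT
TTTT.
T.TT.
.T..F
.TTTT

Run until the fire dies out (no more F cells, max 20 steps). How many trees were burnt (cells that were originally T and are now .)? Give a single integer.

Answer: 5

Derivation:
Step 1: +1 fires, +1 burnt (F count now 1)
Step 2: +1 fires, +1 burnt (F count now 1)
Step 3: +1 fires, +1 burnt (F count now 1)
Step 4: +1 fires, +1 burnt (F count now 1)
Step 5: +1 fires, +1 burnt (F count now 1)
Step 6: +0 fires, +1 burnt (F count now 0)
Fire out after step 6
Initially T: 16, now '.': 14
Total burnt (originally-T cells now '.'): 5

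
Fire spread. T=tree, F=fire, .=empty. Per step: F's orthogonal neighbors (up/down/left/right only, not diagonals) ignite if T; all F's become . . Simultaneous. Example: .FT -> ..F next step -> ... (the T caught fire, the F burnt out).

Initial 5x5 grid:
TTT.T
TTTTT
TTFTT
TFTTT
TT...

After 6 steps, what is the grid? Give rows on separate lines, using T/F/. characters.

Step 1: 6 trees catch fire, 2 burn out
  TTT.T
  TTFTT
  TF.FT
  F.FTT
  TF...
Step 2: 7 trees catch fire, 6 burn out
  TTF.T
  TF.FT
  F...F
  ...FT
  F....
Step 3: 4 trees catch fire, 7 burn out
  TF..T
  F...F
  .....
  ....F
  .....
Step 4: 2 trees catch fire, 4 burn out
  F...F
  .....
  .....
  .....
  .....
Step 5: 0 trees catch fire, 2 burn out
  .....
  .....
  .....
  .....
  .....
Step 6: 0 trees catch fire, 0 burn out
  .....
  .....
  .....
  .....
  .....

.....
.....
.....
.....
.....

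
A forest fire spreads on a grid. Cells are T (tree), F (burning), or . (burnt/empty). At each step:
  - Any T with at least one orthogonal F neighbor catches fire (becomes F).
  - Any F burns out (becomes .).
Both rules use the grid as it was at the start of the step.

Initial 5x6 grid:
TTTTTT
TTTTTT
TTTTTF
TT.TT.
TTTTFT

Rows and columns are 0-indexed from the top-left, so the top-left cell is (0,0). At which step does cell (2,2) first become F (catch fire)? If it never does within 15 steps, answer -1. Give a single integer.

Step 1: cell (2,2)='T' (+5 fires, +2 burnt)
Step 2: cell (2,2)='T' (+5 fires, +5 burnt)
Step 3: cell (2,2)='F' (+4 fires, +5 burnt)
  -> target ignites at step 3
Step 4: cell (2,2)='.' (+5 fires, +4 burnt)
Step 5: cell (2,2)='.' (+4 fires, +5 burnt)
Step 6: cell (2,2)='.' (+2 fires, +4 burnt)
Step 7: cell (2,2)='.' (+1 fires, +2 burnt)
Step 8: cell (2,2)='.' (+0 fires, +1 burnt)
  fire out at step 8

3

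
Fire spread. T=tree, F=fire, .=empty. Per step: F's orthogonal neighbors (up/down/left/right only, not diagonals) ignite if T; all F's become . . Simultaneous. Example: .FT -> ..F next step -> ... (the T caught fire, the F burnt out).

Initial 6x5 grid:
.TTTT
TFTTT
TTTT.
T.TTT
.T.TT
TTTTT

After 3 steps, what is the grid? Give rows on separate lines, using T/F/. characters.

Step 1: 4 trees catch fire, 1 burn out
  .FTTT
  F.FTT
  TFTT.
  T.TTT
  .T.TT
  TTTTT
Step 2: 4 trees catch fire, 4 burn out
  ..FTT
  ...FT
  F.FT.
  T.TTT
  .T.TT
  TTTTT
Step 3: 5 trees catch fire, 4 burn out
  ...FT
  ....F
  ...F.
  F.FTT
  .T.TT
  TTTTT

...FT
....F
...F.
F.FTT
.T.TT
TTTTT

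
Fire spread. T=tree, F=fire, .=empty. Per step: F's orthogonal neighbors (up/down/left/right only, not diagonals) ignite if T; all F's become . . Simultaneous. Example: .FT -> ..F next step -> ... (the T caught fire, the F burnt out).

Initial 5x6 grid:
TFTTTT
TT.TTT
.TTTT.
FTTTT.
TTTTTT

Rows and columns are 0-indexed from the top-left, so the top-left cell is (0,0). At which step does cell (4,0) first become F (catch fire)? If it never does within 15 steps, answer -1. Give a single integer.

Step 1: cell (4,0)='F' (+5 fires, +2 burnt)
  -> target ignites at step 1
Step 2: cell (4,0)='.' (+5 fires, +5 burnt)
Step 3: cell (4,0)='.' (+5 fires, +5 burnt)
Step 4: cell (4,0)='.' (+5 fires, +5 burnt)
Step 5: cell (4,0)='.' (+3 fires, +5 burnt)
Step 6: cell (4,0)='.' (+1 fires, +3 burnt)
Step 7: cell (4,0)='.' (+0 fires, +1 burnt)
  fire out at step 7

1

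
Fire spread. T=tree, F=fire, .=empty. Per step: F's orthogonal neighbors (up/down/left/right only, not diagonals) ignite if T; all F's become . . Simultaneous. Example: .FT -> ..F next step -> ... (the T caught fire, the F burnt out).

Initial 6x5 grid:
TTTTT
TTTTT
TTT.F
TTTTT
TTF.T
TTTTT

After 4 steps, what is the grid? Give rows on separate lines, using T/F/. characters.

Step 1: 5 trees catch fire, 2 burn out
  TTTTT
  TTTTF
  TTT..
  TTFTF
  TF..T
  TTFTT
Step 2: 9 trees catch fire, 5 burn out
  TTTTF
  TTTF.
  TTF..
  TF.F.
  F...F
  TF.FT
Step 3: 6 trees catch fire, 9 burn out
  TTTF.
  TTF..
  TF...
  F....
  .....
  F...F
Step 4: 3 trees catch fire, 6 burn out
  TTF..
  TF...
  F....
  .....
  .....
  .....

TTF..
TF...
F....
.....
.....
.....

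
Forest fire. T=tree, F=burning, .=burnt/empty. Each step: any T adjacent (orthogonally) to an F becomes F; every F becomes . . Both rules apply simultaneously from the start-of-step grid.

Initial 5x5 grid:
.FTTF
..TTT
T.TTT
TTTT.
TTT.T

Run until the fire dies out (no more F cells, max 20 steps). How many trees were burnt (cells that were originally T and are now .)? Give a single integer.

Answer: 16

Derivation:
Step 1: +3 fires, +2 burnt (F count now 3)
Step 2: +3 fires, +3 burnt (F count now 3)
Step 3: +2 fires, +3 burnt (F count now 2)
Step 4: +2 fires, +2 burnt (F count now 2)
Step 5: +2 fires, +2 burnt (F count now 2)
Step 6: +2 fires, +2 burnt (F count now 2)
Step 7: +2 fires, +2 burnt (F count now 2)
Step 8: +0 fires, +2 burnt (F count now 0)
Fire out after step 8
Initially T: 17, now '.': 24
Total burnt (originally-T cells now '.'): 16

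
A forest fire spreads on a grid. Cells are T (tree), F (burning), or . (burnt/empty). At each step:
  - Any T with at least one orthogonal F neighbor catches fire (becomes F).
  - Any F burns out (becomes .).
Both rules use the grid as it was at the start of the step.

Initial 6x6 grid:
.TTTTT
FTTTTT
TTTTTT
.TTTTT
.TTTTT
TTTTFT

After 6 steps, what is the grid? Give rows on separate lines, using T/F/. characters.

Step 1: 5 trees catch fire, 2 burn out
  .TTTTT
  .FTTTT
  FTTTTT
  .TTTTT
  .TTTFT
  TTTF.F
Step 2: 7 trees catch fire, 5 burn out
  .FTTTT
  ..FTTT
  .FTTTT
  .TTTFT
  .TTF.F
  TTF...
Step 3: 9 trees catch fire, 7 burn out
  ..FTTT
  ...FTT
  ..FTFT
  .FTF.F
  .TF...
  TF....
Step 4: 7 trees catch fire, 9 burn out
  ...FTT
  ....FT
  ...F.F
  ..F...
  .F....
  F.....
Step 5: 2 trees catch fire, 7 burn out
  ....FT
  .....F
  ......
  ......
  ......
  ......
Step 6: 1 trees catch fire, 2 burn out
  .....F
  ......
  ......
  ......
  ......
  ......

.....F
......
......
......
......
......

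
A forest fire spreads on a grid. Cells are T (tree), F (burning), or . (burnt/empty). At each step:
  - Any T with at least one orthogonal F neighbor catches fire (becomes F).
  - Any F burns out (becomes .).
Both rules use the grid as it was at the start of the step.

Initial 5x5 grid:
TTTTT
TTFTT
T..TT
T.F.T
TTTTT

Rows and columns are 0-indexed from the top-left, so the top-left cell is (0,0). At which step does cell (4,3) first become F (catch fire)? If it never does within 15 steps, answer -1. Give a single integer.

Step 1: cell (4,3)='T' (+4 fires, +2 burnt)
Step 2: cell (4,3)='F' (+7 fires, +4 burnt)
  -> target ignites at step 2
Step 3: cell (4,3)='.' (+6 fires, +7 burnt)
Step 4: cell (4,3)='.' (+2 fires, +6 burnt)
Step 5: cell (4,3)='.' (+0 fires, +2 burnt)
  fire out at step 5

2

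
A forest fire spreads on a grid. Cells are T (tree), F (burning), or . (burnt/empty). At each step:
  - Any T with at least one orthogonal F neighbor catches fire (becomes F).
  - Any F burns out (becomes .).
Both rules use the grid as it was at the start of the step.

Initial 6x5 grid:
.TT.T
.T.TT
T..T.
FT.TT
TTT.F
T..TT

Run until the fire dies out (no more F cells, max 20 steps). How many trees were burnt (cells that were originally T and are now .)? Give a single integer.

Step 1: +5 fires, +2 burnt (F count now 5)
Step 2: +4 fires, +5 burnt (F count now 4)
Step 3: +2 fires, +4 burnt (F count now 2)
Step 4: +1 fires, +2 burnt (F count now 1)
Step 5: +1 fires, +1 burnt (F count now 1)
Step 6: +1 fires, +1 burnt (F count now 1)
Step 7: +0 fires, +1 burnt (F count now 0)
Fire out after step 7
Initially T: 17, now '.': 27
Total burnt (originally-T cells now '.'): 14

Answer: 14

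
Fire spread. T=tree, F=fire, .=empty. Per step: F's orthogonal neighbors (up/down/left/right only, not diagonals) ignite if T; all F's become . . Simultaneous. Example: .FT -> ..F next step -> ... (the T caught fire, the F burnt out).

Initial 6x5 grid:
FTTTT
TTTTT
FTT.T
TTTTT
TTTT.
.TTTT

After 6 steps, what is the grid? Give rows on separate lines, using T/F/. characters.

Step 1: 4 trees catch fire, 2 burn out
  .FTTT
  FTTTT
  .FT.T
  FTTTT
  TTTT.
  .TTTT
Step 2: 5 trees catch fire, 4 burn out
  ..FTT
  .FTTT
  ..F.T
  .FTTT
  FTTT.
  .TTTT
Step 3: 4 trees catch fire, 5 burn out
  ...FT
  ..FTT
  ....T
  ..FTT
  .FTT.
  .TTTT
Step 4: 5 trees catch fire, 4 burn out
  ....F
  ...FT
  ....T
  ...FT
  ..FT.
  .FTTT
Step 5: 4 trees catch fire, 5 burn out
  .....
  ....F
  ....T
  ....F
  ...F.
  ..FTT
Step 6: 2 trees catch fire, 4 burn out
  .....
  .....
  ....F
  .....
  .....
  ...FT

.....
.....
....F
.....
.....
...FT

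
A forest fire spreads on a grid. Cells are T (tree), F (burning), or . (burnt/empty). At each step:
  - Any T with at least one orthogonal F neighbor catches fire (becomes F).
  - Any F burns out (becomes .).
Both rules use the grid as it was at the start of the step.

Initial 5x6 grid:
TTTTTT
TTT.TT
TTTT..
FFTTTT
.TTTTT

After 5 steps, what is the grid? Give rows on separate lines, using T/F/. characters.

Step 1: 4 trees catch fire, 2 burn out
  TTTTTT
  TTT.TT
  FFTT..
  ..FTTT
  .FTTTT
Step 2: 5 trees catch fire, 4 burn out
  TTTTTT
  FFT.TT
  ..FT..
  ...FTT
  ..FTTT
Step 3: 6 trees catch fire, 5 burn out
  FFTTTT
  ..F.TT
  ...F..
  ....FT
  ...FTT
Step 4: 3 trees catch fire, 6 burn out
  ..FTTT
  ....TT
  ......
  .....F
  ....FT
Step 5: 2 trees catch fire, 3 burn out
  ...FTT
  ....TT
  ......
  ......
  .....F

...FTT
....TT
......
......
.....F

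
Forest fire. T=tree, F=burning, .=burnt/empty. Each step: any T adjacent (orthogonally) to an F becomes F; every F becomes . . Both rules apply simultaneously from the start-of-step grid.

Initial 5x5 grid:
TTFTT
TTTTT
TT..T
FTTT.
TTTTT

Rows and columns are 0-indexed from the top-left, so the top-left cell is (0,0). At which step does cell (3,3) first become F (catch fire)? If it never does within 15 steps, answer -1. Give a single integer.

Step 1: cell (3,3)='T' (+6 fires, +2 burnt)
Step 2: cell (3,3)='T' (+8 fires, +6 burnt)
Step 3: cell (3,3)='F' (+3 fires, +8 burnt)
  -> target ignites at step 3
Step 4: cell (3,3)='.' (+2 fires, +3 burnt)
Step 5: cell (3,3)='.' (+1 fires, +2 burnt)
Step 6: cell (3,3)='.' (+0 fires, +1 burnt)
  fire out at step 6

3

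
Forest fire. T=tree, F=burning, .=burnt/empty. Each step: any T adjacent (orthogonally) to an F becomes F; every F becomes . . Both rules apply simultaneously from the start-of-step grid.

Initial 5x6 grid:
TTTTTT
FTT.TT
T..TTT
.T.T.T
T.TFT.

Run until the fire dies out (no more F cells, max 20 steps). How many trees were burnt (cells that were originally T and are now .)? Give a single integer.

Step 1: +6 fires, +2 burnt (F count now 6)
Step 2: +3 fires, +6 burnt (F count now 3)
Step 3: +2 fires, +3 burnt (F count now 2)
Step 4: +3 fires, +2 burnt (F count now 3)
Step 5: +3 fires, +3 burnt (F count now 3)
Step 6: +1 fires, +3 burnt (F count now 1)
Step 7: +0 fires, +1 burnt (F count now 0)
Fire out after step 7
Initially T: 20, now '.': 28
Total burnt (originally-T cells now '.'): 18

Answer: 18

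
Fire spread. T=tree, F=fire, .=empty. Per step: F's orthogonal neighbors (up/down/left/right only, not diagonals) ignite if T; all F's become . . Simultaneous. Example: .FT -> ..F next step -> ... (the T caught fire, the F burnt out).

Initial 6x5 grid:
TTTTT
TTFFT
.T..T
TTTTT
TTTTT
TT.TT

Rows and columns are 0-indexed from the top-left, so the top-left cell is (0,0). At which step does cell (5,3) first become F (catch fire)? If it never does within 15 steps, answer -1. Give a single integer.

Step 1: cell (5,3)='T' (+4 fires, +2 burnt)
Step 2: cell (5,3)='T' (+5 fires, +4 burnt)
Step 3: cell (5,3)='T' (+3 fires, +5 burnt)
Step 4: cell (5,3)='T' (+5 fires, +3 burnt)
Step 5: cell (5,3)='T' (+5 fires, +5 burnt)
Step 6: cell (5,3)='F' (+2 fires, +5 burnt)
  -> target ignites at step 6
Step 7: cell (5,3)='.' (+0 fires, +2 burnt)
  fire out at step 7

6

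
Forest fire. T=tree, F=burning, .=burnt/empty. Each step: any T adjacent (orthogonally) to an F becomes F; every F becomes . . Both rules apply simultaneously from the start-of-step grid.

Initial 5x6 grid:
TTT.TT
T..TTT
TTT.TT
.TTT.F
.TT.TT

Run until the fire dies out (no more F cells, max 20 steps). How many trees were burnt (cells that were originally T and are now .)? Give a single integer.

Step 1: +2 fires, +1 burnt (F count now 2)
Step 2: +3 fires, +2 burnt (F count now 3)
Step 3: +2 fires, +3 burnt (F count now 2)
Step 4: +2 fires, +2 burnt (F count now 2)
Step 5: +0 fires, +2 burnt (F count now 0)
Fire out after step 5
Initially T: 21, now '.': 18
Total burnt (originally-T cells now '.'): 9

Answer: 9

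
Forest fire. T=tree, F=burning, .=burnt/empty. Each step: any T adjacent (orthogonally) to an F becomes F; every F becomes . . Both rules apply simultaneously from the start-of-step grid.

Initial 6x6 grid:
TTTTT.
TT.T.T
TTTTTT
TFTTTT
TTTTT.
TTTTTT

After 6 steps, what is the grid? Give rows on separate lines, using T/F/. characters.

Step 1: 4 trees catch fire, 1 burn out
  TTTTT.
  TT.T.T
  TFTTTT
  F.FTTT
  TFTTT.
  TTTTTT
Step 2: 7 trees catch fire, 4 burn out
  TTTTT.
  TF.T.T
  F.FTTT
  ...FTT
  F.FTT.
  TFTTTT
Step 3: 7 trees catch fire, 7 burn out
  TFTTT.
  F..T.T
  ...FTT
  ....FT
  ...FT.
  F.FTTT
Step 4: 7 trees catch fire, 7 burn out
  F.FTT.
  ...F.T
  ....FT
  .....F
  ....F.
  ...FTT
Step 5: 3 trees catch fire, 7 burn out
  ...FT.
  .....T
  .....F
  ......
  ......
  ....FT
Step 6: 3 trees catch fire, 3 burn out
  ....F.
  .....F
  ......
  ......
  ......
  .....F

....F.
.....F
......
......
......
.....F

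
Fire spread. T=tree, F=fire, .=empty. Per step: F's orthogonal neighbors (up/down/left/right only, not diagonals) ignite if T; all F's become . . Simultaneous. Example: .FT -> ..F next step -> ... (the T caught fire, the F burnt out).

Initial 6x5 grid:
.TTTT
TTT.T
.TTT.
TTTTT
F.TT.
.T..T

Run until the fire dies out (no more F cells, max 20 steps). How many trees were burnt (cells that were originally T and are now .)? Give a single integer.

Step 1: +1 fires, +1 burnt (F count now 1)
Step 2: +1 fires, +1 burnt (F count now 1)
Step 3: +2 fires, +1 burnt (F count now 2)
Step 4: +4 fires, +2 burnt (F count now 4)
Step 5: +6 fires, +4 burnt (F count now 6)
Step 6: +1 fires, +6 burnt (F count now 1)
Step 7: +1 fires, +1 burnt (F count now 1)
Step 8: +1 fires, +1 burnt (F count now 1)
Step 9: +1 fires, +1 burnt (F count now 1)
Step 10: +0 fires, +1 burnt (F count now 0)
Fire out after step 10
Initially T: 20, now '.': 28
Total burnt (originally-T cells now '.'): 18

Answer: 18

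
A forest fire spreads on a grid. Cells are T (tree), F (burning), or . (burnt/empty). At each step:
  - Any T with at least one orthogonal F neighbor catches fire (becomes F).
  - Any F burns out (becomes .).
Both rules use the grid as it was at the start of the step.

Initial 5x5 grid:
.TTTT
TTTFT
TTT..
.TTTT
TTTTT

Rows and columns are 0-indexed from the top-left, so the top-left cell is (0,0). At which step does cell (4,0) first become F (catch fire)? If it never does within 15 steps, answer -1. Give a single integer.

Step 1: cell (4,0)='T' (+3 fires, +1 burnt)
Step 2: cell (4,0)='T' (+4 fires, +3 burnt)
Step 3: cell (4,0)='T' (+4 fires, +4 burnt)
Step 4: cell (4,0)='T' (+4 fires, +4 burnt)
Step 5: cell (4,0)='T' (+3 fires, +4 burnt)
Step 6: cell (4,0)='F' (+2 fires, +3 burnt)
  -> target ignites at step 6
Step 7: cell (4,0)='.' (+0 fires, +2 burnt)
  fire out at step 7

6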